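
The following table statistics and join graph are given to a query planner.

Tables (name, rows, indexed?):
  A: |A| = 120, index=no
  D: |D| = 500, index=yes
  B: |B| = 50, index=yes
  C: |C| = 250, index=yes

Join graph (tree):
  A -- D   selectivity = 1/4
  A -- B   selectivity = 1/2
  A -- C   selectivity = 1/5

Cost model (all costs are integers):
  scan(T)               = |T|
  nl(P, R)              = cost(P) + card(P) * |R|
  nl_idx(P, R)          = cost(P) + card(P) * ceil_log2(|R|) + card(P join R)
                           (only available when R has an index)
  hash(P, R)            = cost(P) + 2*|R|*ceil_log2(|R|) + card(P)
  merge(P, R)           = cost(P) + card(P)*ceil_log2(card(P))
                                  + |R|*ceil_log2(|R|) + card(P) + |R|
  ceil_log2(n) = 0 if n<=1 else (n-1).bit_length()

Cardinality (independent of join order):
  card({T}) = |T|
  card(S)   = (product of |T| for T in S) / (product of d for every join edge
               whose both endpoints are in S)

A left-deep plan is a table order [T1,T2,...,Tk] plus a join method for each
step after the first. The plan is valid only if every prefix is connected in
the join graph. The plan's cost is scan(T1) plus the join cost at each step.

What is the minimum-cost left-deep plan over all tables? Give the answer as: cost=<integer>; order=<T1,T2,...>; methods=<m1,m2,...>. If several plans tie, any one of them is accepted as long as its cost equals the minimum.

cost=166840; order=A,B,C,D; methods=hash,hash,hash

Selinger DP (subsets sized 1..n):
  {A}: scan cost=120, card=120
  {D}: scan cost=500, card=500
  {B}: scan cost=50, card=50
  {C}: scan cost=250, card=250
  {AD}: card=15000; try (A,hash)→2680, (D,merge)→6080, (A,merge)→6460, (D,hash)→9240, (D,nl_idx)→16200, (D,nl)→60120 …(+1); best=2680 via (A,hash)
  {AB}: card=3000; try (B,hash)→840, (A,merge)→1360, (B,merge)→1430, (A,hash)→1780, (B,nl_idx)→3840, (A,nl)→6050 …(+1); best=840 via (B,hash)
  {AC}: card=6000; try (A,hash)→2180, (C,merge)→3330, (A,merge)→3460, (C,hash)→4240, (C,nl_idx)→7080, (C,nl)→30120 …(+1); best=2180 via (A,hash)
  {ABD}: card=375000; try (D,hash)→12840, (B,hash)→18280, (D,merge)→44840, (B,merge)→228030, (D,nl_idx)→402840, (B,nl_idx)→467680 …(+2); best=12840 via (D,hash)
  {ACD}: card=750000; try (D,hash)→17180, (C,hash)→21680, (D,merge)→91180, (C,merge)→229930, (D,nl_idx)→806180, (C,nl_idx)→872680 …(+2); best=17180 via (D,hash)
  {ABC}: card=150000; try (C,hash)→7840, (B,hash)→8780, (C,merge)→42090, (B,merge)→86530, (C,nl_idx)→174840, (B,nl_idx)→188180 …(+2); best=7840 via (C,hash)
  {ABCD}: card=18750000; try (D,hash)→166840, (C,hash)→391840, (B,hash)→767780, (D,merge)→2862840, (C,merge)→7515090, (B,merge)→15767530 …(+6); best=166840 via (D,hash)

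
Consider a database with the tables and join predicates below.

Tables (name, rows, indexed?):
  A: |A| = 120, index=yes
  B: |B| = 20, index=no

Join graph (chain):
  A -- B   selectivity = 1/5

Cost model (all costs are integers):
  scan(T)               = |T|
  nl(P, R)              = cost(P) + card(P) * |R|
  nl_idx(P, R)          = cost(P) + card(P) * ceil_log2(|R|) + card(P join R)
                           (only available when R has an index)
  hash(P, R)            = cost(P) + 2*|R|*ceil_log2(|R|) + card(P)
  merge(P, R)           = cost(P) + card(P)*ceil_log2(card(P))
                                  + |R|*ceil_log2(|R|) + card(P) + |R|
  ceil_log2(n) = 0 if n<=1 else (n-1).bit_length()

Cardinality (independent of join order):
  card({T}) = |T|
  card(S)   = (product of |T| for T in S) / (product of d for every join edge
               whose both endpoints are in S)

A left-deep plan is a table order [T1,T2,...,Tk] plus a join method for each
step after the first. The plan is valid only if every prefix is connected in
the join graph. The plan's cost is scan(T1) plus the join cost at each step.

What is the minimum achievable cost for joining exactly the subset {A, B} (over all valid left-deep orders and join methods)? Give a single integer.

Selinger DP over subsets of {A,B}:
  {A}: scan cost=120, card=120
  {B}: scan cost=20, card=20
  {AB}: card=480; try (B,hash)→440, (A,nl_idx)→640, (A,merge)→1100, (B,merge)→1200, (A,hash)→1720, (A,nl)→2420 …(+1); best=440 via (B,hash)

440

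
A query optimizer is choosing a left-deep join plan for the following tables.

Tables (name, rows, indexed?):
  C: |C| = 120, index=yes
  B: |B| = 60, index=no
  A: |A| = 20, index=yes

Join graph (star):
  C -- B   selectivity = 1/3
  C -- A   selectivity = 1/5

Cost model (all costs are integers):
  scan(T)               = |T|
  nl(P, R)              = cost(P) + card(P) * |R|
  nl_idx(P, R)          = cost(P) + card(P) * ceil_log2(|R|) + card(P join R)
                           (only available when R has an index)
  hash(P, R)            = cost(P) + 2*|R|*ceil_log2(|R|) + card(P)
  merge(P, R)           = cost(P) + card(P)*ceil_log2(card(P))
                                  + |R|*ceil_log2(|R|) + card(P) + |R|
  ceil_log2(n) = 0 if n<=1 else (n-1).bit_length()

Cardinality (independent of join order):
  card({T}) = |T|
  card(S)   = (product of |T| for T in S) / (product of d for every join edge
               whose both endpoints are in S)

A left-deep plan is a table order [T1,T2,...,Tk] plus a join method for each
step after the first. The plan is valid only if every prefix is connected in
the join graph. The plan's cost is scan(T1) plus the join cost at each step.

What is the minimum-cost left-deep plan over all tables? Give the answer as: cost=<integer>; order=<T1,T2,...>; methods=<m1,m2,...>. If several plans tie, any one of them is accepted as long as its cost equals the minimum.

cost=1640; order=C,A,B; methods=hash,hash

Selinger DP (subsets sized 1..n):
  {C}: scan cost=120, card=120
  {B}: scan cost=60, card=60
  {A}: scan cost=20, card=20
  {BC}: card=2400; try (B,hash)→960, (C,merge)→1440, (B,merge)→1500, (C,hash)→1800, (C,nl_idx)→2880, (C,nl)→7260 …(+1); best=960 via (B,hash)
  {AC}: card=480; try (A,hash)→440, (C,nl_idx)→640, (C,merge)→1100, (A,merge)→1200, (A,nl_idx)→1200, (C,hash)→1720 …(+2); best=440 via (A,hash)
  {ABC}: card=9600; try (B,hash)→1640, (A,hash)→3560, (B,merge)→5660, (A,nl_idx)→22560, (B,nl)→29240, (A,merge)→32280 …(+1); best=1640 via (B,hash)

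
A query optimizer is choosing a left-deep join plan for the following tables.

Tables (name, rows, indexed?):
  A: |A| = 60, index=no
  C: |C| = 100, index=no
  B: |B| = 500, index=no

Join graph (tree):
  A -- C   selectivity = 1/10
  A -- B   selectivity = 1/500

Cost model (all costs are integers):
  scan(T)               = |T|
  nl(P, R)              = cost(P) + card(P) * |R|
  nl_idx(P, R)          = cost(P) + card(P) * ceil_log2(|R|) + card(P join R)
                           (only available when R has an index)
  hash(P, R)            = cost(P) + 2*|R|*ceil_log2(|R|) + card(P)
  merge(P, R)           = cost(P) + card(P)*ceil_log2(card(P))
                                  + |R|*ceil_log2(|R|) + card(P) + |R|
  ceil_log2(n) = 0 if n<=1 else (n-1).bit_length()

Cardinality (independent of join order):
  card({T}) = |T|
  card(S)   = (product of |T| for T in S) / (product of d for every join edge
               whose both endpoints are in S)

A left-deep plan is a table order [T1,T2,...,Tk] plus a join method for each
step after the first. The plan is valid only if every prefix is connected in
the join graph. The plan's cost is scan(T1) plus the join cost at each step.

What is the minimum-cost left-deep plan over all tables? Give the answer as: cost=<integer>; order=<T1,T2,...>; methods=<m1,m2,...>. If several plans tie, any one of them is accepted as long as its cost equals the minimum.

Selinger DP (subsets sized 1..n):
  {A}: scan cost=60, card=60
  {C}: scan cost=100, card=100
  {B}: scan cost=500, card=500
  {AC}: card=600; try (A,hash)→920, (C,merge)→1280, (A,merge)→1320, (C,hash)→1520, (C,nl)→6060, (A,nl)→6100; best=920 via (A,hash)
  {AB}: card=60; try (A,hash)→1720, (B,merge)→5480, (A,merge)→5920, (B,hash)→9120, (B,nl)→30060, (A,nl)→30500; best=1720 via (A,hash)
  {ABC}: card=600; try (C,merge)→2940, (C,hash)→3180, (C,nl)→7720, (B,hash)→10520, (B,merge)→12520, (B,nl)→300920; best=2940 via (C,merge)

cost=2940; order=B,A,C; methods=hash,merge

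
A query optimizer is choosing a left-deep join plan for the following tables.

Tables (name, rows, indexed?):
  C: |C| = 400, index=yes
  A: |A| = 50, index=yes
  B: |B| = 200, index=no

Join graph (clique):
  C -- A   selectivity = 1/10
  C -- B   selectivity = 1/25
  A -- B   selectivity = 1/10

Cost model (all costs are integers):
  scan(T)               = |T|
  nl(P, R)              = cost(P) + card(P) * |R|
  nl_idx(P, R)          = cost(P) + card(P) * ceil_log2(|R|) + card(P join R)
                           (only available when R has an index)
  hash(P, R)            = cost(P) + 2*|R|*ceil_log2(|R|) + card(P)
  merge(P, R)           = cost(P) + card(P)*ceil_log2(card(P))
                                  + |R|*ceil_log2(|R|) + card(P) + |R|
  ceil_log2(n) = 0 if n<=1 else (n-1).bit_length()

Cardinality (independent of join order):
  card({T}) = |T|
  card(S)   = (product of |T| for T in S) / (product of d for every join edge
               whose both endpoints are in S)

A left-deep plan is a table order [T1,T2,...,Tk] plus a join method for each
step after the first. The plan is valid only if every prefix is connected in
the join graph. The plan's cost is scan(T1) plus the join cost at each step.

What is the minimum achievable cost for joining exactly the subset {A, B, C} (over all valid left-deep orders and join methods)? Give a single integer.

6600

Selinger DP over subsets of {A,B,C}:
  {C}: scan cost=400, card=400
  {A}: scan cost=50, card=50
  {B}: scan cost=200, card=200
  {AC}: card=2000; try (A,hash)→1400, (C,nl_idx)→2500, (C,merge)→4400, (A,merge)→4750, (A,nl_idx)→4800, (C,hash)→7300 …(+2); best=1400 via (A,hash)
  {BC}: card=3200; try (B,hash)→4000, (C,nl_idx)→5200, (C,merge)→6000, (B,merge)→6200, (C,hash)→7600, (C,nl)→80200 …(+1); best=4000 via (B,hash)
  {AB}: card=1000; try (A,hash)→1000, (B,merge)→2200, (A,merge)→2350, (A,nl_idx)→2400, (B,hash)→3300, (B,nl)→10050 …(+1); best=1000 via (A,hash)
  {ABC}: card=1600; try (B,hash)→6600, (A,hash)→7800, (C,hash)→9200, (C,nl_idx)→11600, (C,merge)→16000, (A,nl_idx)→24800 …(+5); best=6600 via (B,hash)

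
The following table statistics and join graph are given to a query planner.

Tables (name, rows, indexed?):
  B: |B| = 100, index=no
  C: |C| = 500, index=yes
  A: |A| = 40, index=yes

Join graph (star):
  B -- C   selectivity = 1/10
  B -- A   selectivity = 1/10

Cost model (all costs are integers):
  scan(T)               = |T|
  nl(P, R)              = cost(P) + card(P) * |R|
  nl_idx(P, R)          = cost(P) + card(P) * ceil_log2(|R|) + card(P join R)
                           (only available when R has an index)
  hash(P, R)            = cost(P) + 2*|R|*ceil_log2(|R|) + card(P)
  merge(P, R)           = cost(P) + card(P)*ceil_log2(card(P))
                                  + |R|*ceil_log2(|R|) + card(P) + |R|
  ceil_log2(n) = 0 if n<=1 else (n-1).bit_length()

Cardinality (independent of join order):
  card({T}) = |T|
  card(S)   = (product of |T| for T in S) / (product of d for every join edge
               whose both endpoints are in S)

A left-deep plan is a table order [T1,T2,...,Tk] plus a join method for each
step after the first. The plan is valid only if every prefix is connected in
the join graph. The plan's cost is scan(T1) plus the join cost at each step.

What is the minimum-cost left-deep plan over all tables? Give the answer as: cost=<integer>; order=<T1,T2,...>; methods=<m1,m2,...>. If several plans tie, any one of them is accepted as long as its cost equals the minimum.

cost=7880; order=C,B,A; methods=hash,hash

Selinger DP (subsets sized 1..n):
  {B}: scan cost=100, card=100
  {C}: scan cost=500, card=500
  {A}: scan cost=40, card=40
  {BC}: card=5000; try (B,hash)→2400, (C,merge)→5900, (C,nl_idx)→6000, (B,merge)→6300, (C,hash)→9200, (C,nl)→50100 …(+1); best=2400 via (B,hash)
  {AB}: card=400; try (A,hash)→680, (A,nl_idx)→1100, (B,merge)→1120, (A,merge)→1180, (B,hash)→1480, (B,nl)→4040 …(+1); best=680 via (A,hash)
  {ABC}: card=20000; try (A,hash)→7880, (C,merge)→9680, (C,hash)→10080, (C,nl_idx)→24280, (A,nl_idx)→52400, (A,merge)→72680 …(+2); best=7880 via (A,hash)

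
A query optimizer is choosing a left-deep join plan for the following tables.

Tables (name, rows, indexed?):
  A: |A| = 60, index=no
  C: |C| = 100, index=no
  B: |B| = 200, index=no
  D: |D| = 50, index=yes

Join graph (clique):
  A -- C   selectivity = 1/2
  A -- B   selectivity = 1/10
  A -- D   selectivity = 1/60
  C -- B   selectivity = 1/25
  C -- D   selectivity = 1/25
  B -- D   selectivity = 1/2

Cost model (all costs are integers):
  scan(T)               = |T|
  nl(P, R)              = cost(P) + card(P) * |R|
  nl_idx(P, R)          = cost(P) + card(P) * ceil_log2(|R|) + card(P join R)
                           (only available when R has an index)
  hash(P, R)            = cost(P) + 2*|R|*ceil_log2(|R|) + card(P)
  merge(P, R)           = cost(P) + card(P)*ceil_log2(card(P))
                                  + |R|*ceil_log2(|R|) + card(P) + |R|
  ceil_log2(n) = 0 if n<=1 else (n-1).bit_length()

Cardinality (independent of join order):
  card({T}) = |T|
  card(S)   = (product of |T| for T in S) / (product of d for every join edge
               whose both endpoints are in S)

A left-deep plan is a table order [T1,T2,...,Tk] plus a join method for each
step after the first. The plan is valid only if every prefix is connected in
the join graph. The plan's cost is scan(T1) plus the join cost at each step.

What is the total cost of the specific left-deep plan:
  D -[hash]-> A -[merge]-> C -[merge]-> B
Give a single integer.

4570

step 1: scan D: cost=50, card=50
step 2: join A via hash
    card(P join A) = 50*60/(60) = 50
    cost = 50 + 2*60*6 + 50 = 820
step 3: join C via merge
    card(P join C) = 50*100/(2*25) = 100
    cost = 820 + 50*6 + 100*7 + 50 + 100 = 1970
step 4: join B via merge
    card(P join B) = 100*200/(10*25*2) = 40
    cost = 1970 + 100*7 + 200*8 + 100 + 200 = 4570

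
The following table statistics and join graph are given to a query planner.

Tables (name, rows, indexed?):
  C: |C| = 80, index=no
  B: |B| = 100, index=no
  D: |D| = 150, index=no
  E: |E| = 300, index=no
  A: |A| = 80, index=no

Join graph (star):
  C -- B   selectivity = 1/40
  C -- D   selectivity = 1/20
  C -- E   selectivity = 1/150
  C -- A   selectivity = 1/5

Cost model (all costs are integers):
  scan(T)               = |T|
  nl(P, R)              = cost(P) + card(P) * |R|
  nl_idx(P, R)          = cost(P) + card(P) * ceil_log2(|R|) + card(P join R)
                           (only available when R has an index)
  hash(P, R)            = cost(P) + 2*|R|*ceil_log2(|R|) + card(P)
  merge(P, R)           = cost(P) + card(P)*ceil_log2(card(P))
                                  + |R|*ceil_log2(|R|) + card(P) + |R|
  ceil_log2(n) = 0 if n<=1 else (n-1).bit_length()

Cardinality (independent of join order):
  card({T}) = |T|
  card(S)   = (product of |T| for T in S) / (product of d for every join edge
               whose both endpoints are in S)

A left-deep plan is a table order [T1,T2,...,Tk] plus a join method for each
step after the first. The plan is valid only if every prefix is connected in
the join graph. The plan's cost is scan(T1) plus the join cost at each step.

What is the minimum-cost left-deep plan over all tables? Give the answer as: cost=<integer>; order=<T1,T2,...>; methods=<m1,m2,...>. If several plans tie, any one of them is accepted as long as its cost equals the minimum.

Selinger DP (subsets sized 1..n):
  {C}: scan cost=80, card=80
  {B}: scan cost=100, card=100
  {D}: scan cost=150, card=150
  {E}: scan cost=300, card=300
  {A}: scan cost=80, card=80
  {BC}: card=200; try (C,hash)→1320, (B,merge)→1520, (C,merge)→1540, (B,hash)→1560, (B,nl)→8080, (C,nl)→8100; best=1320 via (C,hash)
  {CD}: card=600; try (C,hash)→1420, (D,merge)→2070, (C,merge)→2140, (D,hash)→2560, (D,nl)→12080, (C,nl)→12150; best=1420 via (C,hash)
  {CE}: card=160; try (C,hash)→1720, (E,merge)→3720, (C,merge)→3940, (E,hash)→5560, (E,nl)→24080, (C,nl)→24300; best=1720 via (C,hash)
  {AC}: card=1280; try (C,hash)→1280, (A,hash)→1280, (C,merge)→1360, (A,merge)→1360, (C,nl)→6480, (A,nl)→6480; best=1280 via (C,hash)
  {BCD}: card=1500; try (B,hash)→3420, (D,hash)→3920, (D,merge)→4470, (B,merge)→8820, (D,nl)→31320, (B,nl)→61420; best=3420 via (B,hash)
  {BCE}: card=400; try (B,hash)→3280, (B,merge)→3960, (E,merge)→6120, (E,hash)→6920, (B,nl)→17720, (E,nl)→61320; best=3280 via (B,hash)
  {ABC}: card=3200; try (A,hash)→2640, (A,merge)→3760, (B,hash)→3960, (A,nl)→17320, (B,merge)→17440, (B,nl)→129280; best=2640 via (A,hash)
  {CDE}: card=1200; try (D,hash)→4280, (D,merge)→4510, (E,hash)→7420, (E,merge)→11020, (D,nl)→25720, (E,nl)→181420; best=4280 via (D,hash)
  {ACD}: card=9600; try (A,hash)→3140, (D,hash)→4960, (A,merge)→8660, (D,merge)→17990, (A,nl)→49420, (D,nl)→193280; best=3140 via (A,hash)
  {ACE}: card=2560; try (A,hash)→3000, (A,merge)→3800, (E,hash)→7960, (A,nl)→14520, (E,merge)→19640, (E,nl)→385280; best=3000 via (A,hash)
  {BCDE}: card=3000; try (D,hash)→6080, (B,hash)→6880, (D,merge)→8630, (E,hash)→10320, (B,merge)→19480, (E,merge)→24420 …(+3); best=6080 via (D,hash)
  {ABCD}: card=24000; try (A,hash)→6040, (D,hash)→8240, (B,hash)→14140, (A,merge)→22060, (D,merge)→45590, (A,nl)→123420 …(+3); best=6040 via (A,hash)
  {ABCE}: card=6400; try (A,hash)→4800, (B,hash)→6960, (A,merge)→7920, (E,hash)→11240, (A,nl)→35280, (B,merge)→37080 …(+3); best=4800 via (A,hash)
  {ACDE}: card=19200; try (A,hash)→6600, (D,hash)→7960, (E,hash)→18140, (A,merge)→19320, (D,merge)→37630, (A,nl)→100280 …(+3); best=6600 via (A,hash)
  {ABCDE}: card=48000; try (A,hash)→10200, (D,hash)→13600, (B,hash)→27200, (E,hash)→35440, (A,merge)→45720, (D,merge)→95750 …(+6); best=10200 via (A,hash)

cost=10200; order=E,C,B,D,A; methods=hash,hash,hash,hash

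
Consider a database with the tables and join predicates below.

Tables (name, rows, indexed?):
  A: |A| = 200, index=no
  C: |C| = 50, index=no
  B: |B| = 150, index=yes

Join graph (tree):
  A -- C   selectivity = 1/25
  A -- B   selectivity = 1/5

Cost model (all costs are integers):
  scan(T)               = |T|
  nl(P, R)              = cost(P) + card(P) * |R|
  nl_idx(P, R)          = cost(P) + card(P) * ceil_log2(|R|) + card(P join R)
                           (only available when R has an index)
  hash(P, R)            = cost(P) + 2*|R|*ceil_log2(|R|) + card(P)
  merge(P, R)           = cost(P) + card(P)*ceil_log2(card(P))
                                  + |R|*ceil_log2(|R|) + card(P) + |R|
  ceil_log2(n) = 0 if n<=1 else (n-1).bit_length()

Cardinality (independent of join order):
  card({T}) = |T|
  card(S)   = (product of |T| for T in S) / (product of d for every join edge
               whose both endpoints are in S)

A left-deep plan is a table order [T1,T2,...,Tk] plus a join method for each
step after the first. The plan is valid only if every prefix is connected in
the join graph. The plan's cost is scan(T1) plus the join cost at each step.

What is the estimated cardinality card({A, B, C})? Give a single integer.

12000

Tables in S: A(200), B(150), C(50)
Edges inside S: A-C(d=25), A-B(d=5)
numerator = 200 * 150 * 50 = 1500000
denominator = 25 * 5 = 125
card(S) = 1500000 / 125 = 12000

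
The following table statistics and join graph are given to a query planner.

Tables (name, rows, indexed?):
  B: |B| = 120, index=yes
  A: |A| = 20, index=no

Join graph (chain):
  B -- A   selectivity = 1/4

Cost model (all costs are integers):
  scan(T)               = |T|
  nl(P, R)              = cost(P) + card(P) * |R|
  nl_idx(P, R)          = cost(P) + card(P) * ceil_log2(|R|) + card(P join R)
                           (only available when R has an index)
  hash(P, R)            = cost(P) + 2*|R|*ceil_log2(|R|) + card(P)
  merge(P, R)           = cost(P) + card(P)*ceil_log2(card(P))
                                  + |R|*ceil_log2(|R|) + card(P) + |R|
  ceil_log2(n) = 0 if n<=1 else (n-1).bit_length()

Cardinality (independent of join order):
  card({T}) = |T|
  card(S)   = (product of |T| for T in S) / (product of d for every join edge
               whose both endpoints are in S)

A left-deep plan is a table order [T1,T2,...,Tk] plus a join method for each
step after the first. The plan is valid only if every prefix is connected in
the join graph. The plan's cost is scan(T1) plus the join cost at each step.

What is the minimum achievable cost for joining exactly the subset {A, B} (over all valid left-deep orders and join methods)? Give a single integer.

440

Selinger DP over subsets of {A,B}:
  {B}: scan cost=120, card=120
  {A}: scan cost=20, card=20
  {AB}: card=600; try (A,hash)→440, (B,nl_idx)→760, (B,merge)→1100, (A,merge)→1200, (B,hash)→1720, (B,nl)→2420 …(+1); best=440 via (A,hash)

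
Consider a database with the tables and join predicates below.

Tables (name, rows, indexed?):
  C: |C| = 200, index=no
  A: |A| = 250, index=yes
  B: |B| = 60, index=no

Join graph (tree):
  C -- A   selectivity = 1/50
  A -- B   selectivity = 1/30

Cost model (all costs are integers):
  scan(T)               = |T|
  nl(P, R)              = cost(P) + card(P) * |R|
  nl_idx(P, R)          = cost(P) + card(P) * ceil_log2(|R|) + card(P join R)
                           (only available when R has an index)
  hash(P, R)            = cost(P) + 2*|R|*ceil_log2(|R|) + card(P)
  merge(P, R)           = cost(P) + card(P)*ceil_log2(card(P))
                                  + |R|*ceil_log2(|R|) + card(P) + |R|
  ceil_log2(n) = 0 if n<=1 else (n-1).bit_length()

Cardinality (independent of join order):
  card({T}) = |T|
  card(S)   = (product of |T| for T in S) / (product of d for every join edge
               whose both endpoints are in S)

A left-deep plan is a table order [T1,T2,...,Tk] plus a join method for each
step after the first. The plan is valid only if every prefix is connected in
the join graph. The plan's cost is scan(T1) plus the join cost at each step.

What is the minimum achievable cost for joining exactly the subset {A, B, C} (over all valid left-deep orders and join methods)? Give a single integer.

Selinger DP over subsets of {A,B,C}:
  {C}: scan cost=200, card=200
  {A}: scan cost=250, card=250
  {B}: scan cost=60, card=60
  {AC}: card=1000; try (A,nl_idx)→2800, (C,hash)→3700, (A,merge)→4250, (C,merge)→4300, (A,hash)→4400, (A,nl)→50200 …(+1); best=2800 via (A,nl_idx)
  {AB}: card=500; try (A,nl_idx)→1040, (B,hash)→1220, (A,merge)→2730, (B,merge)→2920, (A,hash)→4120, (A,nl)→15060 …(+1); best=1040 via (A,nl_idx)
  {ABC}: card=2000; try (B,hash)→4520, (C,hash)→4740, (C,merge)→7840, (B,merge)→14220, (B,nl)→62800, (C,nl)→101040; best=4520 via (B,hash)

4520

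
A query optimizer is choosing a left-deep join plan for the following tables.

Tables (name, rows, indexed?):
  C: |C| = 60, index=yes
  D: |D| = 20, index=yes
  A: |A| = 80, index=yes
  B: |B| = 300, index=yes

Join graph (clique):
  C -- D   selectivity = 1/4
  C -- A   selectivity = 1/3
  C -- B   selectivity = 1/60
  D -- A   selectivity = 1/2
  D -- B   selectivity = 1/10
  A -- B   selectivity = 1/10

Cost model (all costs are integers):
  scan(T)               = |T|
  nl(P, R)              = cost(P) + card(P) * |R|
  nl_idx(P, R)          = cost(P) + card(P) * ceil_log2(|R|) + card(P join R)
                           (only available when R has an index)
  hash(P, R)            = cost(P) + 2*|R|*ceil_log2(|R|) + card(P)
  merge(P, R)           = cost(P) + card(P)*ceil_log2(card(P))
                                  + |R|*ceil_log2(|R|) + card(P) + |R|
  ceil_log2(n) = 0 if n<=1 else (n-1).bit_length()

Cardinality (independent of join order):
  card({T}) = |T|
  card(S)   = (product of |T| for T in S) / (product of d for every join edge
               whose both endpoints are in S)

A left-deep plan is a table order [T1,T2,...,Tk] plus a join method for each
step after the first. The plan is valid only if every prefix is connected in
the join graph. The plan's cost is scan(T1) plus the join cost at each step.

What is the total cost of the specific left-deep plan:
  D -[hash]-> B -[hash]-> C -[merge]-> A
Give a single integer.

8750

step 1: scan D: cost=20, card=20
step 2: join B via hash
    card(P join B) = 20*300/(10) = 600
    cost = 20 + 2*300*9 + 20 = 5440
step 3: join C via hash
    card(P join C) = 600*60/(4*60) = 150
    cost = 5440 + 2*60*6 + 600 = 6760
step 4: join A via merge
    card(P join A) = 150*80/(3*2*10) = 200
    cost = 6760 + 150*8 + 80*7 + 150 + 80 = 8750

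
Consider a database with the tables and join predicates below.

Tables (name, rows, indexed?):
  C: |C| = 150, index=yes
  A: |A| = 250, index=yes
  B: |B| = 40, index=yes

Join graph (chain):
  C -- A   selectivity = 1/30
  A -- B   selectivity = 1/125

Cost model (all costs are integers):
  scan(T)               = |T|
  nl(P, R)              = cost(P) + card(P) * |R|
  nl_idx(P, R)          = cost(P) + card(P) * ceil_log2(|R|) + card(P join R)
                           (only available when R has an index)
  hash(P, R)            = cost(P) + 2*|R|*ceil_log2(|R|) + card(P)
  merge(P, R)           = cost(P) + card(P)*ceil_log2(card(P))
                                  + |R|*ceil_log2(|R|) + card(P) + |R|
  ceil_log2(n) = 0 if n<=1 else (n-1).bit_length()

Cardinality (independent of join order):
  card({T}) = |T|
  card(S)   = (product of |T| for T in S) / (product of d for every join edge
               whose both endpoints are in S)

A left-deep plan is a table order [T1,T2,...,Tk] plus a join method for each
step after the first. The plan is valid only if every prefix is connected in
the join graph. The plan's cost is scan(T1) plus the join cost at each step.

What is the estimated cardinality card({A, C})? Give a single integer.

1250

Tables in S: A(250), C(150)
Edges inside S: C-A(d=30)
numerator = 250 * 150 = 37500
denominator = 30 = 30
card(S) = 37500 / 30 = 1250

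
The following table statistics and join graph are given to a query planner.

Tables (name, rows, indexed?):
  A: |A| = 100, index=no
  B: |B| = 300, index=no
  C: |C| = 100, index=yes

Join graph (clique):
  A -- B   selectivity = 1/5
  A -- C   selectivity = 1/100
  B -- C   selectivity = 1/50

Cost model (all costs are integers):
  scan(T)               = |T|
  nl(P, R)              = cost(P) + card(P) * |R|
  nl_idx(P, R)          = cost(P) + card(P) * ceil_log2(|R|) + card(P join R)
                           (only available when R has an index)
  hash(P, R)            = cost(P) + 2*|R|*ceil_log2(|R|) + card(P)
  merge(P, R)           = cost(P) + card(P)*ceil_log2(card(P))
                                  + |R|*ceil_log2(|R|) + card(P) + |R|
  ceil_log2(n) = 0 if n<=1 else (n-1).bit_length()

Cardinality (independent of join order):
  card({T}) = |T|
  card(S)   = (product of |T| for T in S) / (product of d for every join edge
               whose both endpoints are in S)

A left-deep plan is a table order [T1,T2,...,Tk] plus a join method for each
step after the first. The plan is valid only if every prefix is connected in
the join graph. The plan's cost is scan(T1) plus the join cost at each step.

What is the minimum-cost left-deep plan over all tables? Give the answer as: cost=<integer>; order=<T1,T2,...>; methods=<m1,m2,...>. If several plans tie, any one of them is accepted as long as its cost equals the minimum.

Selinger DP (subsets sized 1..n):
  {A}: scan cost=100, card=100
  {B}: scan cost=300, card=300
  {C}: scan cost=100, card=100
  {AB}: card=6000; try (A,hash)→2000, (B,merge)→3900, (A,merge)→4100, (B,hash)→5600, (B,nl)→30100, (A,nl)→30300; best=2000 via (A,hash)
  {AC}: card=100; try (C,nl_idx)→900, (C,hash)→1600, (A,hash)→1600, (C,merge)→1700, (A,merge)→1700, (C,nl)→10100 …(+1); best=900 via (C,nl_idx)
  {BC}: card=600; try (C,hash)→2000, (C,nl_idx)→3000, (B,merge)→3900, (C,merge)→4100, (B,hash)→5600, (B,nl)→30100 …(+1); best=2000 via (C,hash)
  {ABC}: card=120; try (A,hash)→4000, (B,merge)→4700, (B,hash)→6400, (C,hash)→9400, (A,merge)→9400, (B,nl)→30900 …(+4); best=4000 via (A,hash)

cost=4000; order=B,C,A; methods=hash,hash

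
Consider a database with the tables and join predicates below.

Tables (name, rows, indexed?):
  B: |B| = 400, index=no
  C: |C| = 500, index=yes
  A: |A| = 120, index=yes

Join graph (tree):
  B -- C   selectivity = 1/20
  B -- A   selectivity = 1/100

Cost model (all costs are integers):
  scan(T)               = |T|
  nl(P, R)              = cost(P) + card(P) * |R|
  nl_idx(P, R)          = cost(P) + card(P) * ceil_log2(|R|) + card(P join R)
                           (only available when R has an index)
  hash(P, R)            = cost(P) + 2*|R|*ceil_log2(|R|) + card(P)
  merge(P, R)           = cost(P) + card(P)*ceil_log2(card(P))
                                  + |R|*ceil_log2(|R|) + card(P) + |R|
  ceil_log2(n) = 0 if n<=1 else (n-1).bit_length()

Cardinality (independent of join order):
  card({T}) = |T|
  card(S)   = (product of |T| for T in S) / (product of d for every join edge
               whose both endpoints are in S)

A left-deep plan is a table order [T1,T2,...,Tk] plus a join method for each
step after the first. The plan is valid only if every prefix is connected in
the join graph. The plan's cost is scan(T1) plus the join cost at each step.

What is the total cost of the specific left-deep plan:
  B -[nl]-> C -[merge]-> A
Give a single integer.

351360

step 1: scan B: cost=400, card=400
step 2: join C via nl
    card(P join C) = 400*500/(20) = 10000
    cost = 400 + 400*500 = 200400
step 3: join A via merge
    card(P join A) = 10000*120/(100) = 12000
    cost = 200400 + 10000*14 + 120*7 + 10000 + 120 = 351360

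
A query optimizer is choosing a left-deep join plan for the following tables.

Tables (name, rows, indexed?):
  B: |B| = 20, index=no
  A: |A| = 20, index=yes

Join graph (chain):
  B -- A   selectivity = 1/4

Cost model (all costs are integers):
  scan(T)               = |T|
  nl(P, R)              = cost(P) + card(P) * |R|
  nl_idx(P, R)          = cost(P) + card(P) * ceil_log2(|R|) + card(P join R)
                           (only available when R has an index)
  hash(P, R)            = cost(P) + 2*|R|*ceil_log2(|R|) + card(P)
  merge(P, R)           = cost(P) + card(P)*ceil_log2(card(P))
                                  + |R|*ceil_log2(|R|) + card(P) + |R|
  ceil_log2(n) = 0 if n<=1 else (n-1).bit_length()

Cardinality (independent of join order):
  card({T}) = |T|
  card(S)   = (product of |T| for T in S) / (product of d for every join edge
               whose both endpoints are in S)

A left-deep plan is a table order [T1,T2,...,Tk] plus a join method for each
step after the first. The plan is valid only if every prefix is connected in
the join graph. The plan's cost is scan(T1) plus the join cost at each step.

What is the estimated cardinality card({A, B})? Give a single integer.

Tables in S: A(20), B(20)
Edges inside S: B-A(d=4)
numerator = 20 * 20 = 400
denominator = 4 = 4
card(S) = 400 / 4 = 100

100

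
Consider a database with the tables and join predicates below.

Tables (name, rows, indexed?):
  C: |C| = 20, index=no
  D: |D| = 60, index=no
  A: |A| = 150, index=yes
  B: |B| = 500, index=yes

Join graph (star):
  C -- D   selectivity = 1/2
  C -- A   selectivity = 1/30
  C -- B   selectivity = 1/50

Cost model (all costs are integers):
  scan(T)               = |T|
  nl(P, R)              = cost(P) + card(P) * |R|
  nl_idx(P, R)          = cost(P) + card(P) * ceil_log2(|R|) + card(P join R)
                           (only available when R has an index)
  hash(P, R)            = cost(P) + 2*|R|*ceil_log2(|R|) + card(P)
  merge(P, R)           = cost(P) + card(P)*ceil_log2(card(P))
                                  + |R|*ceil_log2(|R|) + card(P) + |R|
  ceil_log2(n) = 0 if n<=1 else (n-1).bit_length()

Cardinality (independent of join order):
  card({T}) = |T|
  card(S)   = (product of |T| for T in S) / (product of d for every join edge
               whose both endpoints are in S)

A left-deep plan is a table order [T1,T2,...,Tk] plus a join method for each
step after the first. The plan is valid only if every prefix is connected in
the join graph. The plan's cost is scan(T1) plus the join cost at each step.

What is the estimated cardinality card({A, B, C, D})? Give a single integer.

30000

Tables in S: A(150), B(500), C(20), D(60)
Edges inside S: C-D(d=2), C-A(d=30), C-B(d=50)
numerator = 150 * 500 * 20 * 60 = 90000000
denominator = 2 * 30 * 50 = 3000
card(S) = 90000000 / 3000 = 30000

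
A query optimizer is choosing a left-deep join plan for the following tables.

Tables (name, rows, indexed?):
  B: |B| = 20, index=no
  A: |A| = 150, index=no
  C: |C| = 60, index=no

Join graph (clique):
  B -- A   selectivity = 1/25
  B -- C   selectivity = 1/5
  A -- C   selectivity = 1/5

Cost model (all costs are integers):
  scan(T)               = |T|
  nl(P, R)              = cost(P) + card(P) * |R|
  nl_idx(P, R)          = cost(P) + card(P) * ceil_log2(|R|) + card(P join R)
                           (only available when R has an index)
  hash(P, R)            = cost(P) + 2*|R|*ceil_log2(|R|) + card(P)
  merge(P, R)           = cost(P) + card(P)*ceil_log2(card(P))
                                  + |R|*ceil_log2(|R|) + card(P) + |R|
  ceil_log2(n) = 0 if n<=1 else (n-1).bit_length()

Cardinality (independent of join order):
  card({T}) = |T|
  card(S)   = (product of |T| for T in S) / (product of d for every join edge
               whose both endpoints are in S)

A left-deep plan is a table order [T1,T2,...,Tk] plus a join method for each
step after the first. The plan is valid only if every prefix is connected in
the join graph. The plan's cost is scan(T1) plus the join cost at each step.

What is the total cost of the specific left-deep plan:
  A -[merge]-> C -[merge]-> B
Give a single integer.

23640

step 1: scan A: cost=150, card=150
step 2: join C via merge
    card(P join C) = 150*60/(5) = 1800
    cost = 150 + 150*8 + 60*6 + 150 + 60 = 1920
step 3: join B via merge
    card(P join B) = 1800*20/(25*5) = 288
    cost = 1920 + 1800*11 + 20*5 + 1800 + 20 = 23640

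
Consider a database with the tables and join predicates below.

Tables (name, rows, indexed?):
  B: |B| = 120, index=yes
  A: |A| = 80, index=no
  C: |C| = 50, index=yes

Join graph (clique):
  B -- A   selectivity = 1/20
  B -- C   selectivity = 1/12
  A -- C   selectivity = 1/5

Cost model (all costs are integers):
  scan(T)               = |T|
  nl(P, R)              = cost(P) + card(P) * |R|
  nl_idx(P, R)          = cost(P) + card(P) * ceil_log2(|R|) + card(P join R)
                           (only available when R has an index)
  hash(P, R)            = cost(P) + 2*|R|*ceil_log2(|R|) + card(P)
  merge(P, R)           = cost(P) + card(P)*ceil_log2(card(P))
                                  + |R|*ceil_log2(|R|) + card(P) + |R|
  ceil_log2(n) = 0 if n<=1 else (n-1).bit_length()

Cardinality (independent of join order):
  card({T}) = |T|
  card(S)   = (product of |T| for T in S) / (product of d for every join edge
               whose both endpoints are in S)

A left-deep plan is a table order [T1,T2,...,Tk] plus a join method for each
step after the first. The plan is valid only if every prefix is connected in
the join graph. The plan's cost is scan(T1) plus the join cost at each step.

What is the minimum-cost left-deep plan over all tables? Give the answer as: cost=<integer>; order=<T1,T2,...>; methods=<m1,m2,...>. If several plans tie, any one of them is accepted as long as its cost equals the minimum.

cost=2200; order=A,B,C; methods=nl_idx,hash

Selinger DP (subsets sized 1..n):
  {B}: scan cost=120, card=120
  {A}: scan cost=80, card=80
  {C}: scan cost=50, card=50
  {AB}: card=480; try (B,nl_idx)→1120, (A,hash)→1360, (B,merge)→1680, (A,merge)→1720, (B,hash)→1840, (B,nl)→9680 …(+1); best=1120 via (B,nl_idx)
  {BC}: card=500; try (C,hash)→840, (B,nl_idx)→900, (C,nl_idx)→1340, (B,merge)→1360, (C,merge)→1430, (B,hash)→1780 …(+2); best=840 via (C,hash)
  {AC}: card=800; try (C,hash)→760, (A,merge)→1040, (C,merge)→1070, (A,hash)→1220, (C,nl_idx)→1360, (A,nl)→4050 …(+1); best=760 via (C,hash)
  {ABC}: card=400; try (C,hash)→2200, (A,hash)→2460, (B,hash)→3240, (C,nl_idx)→4400, (C,merge)→6270, (A,merge)→6480 …(+5); best=2200 via (C,hash)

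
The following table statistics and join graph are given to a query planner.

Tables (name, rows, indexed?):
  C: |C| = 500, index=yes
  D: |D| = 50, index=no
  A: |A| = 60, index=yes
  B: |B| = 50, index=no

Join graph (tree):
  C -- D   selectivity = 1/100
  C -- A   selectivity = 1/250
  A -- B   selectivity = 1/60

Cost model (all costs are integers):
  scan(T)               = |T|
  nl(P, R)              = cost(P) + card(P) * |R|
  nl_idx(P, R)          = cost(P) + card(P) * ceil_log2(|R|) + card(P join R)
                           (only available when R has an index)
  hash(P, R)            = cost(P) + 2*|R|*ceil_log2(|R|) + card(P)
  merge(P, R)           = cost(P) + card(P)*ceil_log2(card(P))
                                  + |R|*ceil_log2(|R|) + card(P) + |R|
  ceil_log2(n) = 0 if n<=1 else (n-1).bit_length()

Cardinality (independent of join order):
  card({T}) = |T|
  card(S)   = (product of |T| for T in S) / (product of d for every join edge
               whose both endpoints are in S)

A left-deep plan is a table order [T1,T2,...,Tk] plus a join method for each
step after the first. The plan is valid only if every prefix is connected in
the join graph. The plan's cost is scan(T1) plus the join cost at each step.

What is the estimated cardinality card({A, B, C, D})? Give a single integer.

Tables in S: A(60), B(50), C(500), D(50)
Edges inside S: C-D(d=100), C-A(d=250), A-B(d=60)
numerator = 60 * 50 * 500 * 50 = 75000000
denominator = 100 * 250 * 60 = 1500000
card(S) = 75000000 / 1500000 = 50

50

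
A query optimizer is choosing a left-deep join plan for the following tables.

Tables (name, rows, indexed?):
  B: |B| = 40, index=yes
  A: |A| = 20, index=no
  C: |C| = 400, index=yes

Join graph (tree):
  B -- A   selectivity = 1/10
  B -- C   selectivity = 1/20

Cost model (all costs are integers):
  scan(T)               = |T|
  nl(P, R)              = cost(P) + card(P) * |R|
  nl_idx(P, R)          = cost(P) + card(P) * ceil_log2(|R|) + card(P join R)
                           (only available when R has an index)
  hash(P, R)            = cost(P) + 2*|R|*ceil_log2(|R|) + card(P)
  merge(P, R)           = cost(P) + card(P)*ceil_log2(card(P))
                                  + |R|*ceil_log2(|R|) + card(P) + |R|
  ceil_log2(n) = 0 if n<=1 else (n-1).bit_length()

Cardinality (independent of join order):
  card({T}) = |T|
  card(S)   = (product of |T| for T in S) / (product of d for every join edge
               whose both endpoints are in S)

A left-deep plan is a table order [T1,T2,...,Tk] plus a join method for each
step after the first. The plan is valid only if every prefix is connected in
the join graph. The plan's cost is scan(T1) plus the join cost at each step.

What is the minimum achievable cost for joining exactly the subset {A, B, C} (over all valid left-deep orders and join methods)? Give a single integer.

2200

Selinger DP over subsets of {A,B,C}:
  {B}: scan cost=40, card=40
  {A}: scan cost=20, card=20
  {C}: scan cost=400, card=400
  {AB}: card=80; try (B,nl_idx)→220, (A,hash)→280, (B,merge)→420, (A,merge)→440, (B,hash)→520, (B,nl)→820 …(+1); best=220 via (B,nl_idx)
  {BC}: card=800; try (C,nl_idx)→1200, (B,hash)→1280, (B,nl_idx)→3600, (C,merge)→4320, (B,merge)→4680, (C,hash)→7280 …(+2); best=1200 via (C,nl_idx)
  {ABC}: card=1600; try (A,hash)→2200, (C,nl_idx)→2540, (C,merge)→4860, (C,hash)→7500, (A,merge)→10120, (A,nl)→17200 …(+1); best=2200 via (A,hash)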